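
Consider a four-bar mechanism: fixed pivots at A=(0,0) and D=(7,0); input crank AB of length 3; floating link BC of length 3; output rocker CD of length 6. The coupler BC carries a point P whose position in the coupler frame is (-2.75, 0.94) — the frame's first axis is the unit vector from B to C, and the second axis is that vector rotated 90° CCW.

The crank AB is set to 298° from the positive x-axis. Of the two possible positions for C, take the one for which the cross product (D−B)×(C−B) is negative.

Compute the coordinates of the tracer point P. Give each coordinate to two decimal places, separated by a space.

A=(0,0), D=(7.00,0)
B = A + 3.00·(cos298°, sin298°) = (1.4084, -2.6488)
|BD| = 6.1873
circle(B,3.00) ∩ circle(D,6.00): a=0.9117, h=2.8581
  candidates: C₊=(1.0088,0.3244) cross=17.684; C₋=(3.4560,-4.8415) cross=-17.684
  mode - wants cross < 0 → take C=(3.4560,-4.8415) (cross=-17.684)
ex = (C−B)/|BC| = (0.6825,-0.7309); ey = (0.7309,0.6825)
P = B + -2.75·ex + 0.94·ey = (0.2185,0.0026)

0.22 0.00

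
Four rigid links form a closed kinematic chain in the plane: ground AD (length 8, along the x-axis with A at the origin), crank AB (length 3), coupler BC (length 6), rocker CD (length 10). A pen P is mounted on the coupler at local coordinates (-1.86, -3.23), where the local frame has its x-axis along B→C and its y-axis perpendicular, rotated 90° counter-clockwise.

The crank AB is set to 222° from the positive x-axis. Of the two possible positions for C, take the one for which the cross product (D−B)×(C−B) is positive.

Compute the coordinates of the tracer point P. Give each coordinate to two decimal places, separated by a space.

A=(0,0), D=(8.00,0)
B = A + 3.00·(cos222°, sin222°) = (-2.2294, -2.0074)
|BD| = 10.4245
circle(B,6.00) ∩ circle(D,10.00): a=2.1426, h=5.6044
  candidates: C₊=(-1.2062,3.9047) cross=58.423; C₋=(0.9523,-7.0943) cross=-58.423
  mode + wants cross > 0 → take C=(-1.2062,3.9047) (cross=58.423)
ex = (C−B)/|BC| = (0.1705,0.9853); ey = (-0.9853,0.1705)
P = B + -1.86·ex + -3.23·ey = (0.6360,-4.3910)

0.64 -4.39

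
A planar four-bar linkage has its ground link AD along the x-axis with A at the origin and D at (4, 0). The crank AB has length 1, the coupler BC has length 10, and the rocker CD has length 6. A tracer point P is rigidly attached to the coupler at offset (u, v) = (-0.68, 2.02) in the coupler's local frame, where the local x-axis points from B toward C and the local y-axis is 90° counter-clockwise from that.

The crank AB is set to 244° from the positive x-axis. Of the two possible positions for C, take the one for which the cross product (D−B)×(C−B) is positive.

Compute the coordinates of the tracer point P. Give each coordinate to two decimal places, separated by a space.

-2.10 0.44

A=(0,0), D=(4.00,0)
B = A + 1.00·(cos244°, sin244°) = (-0.4384, -0.8988)
|BD| = 4.5285
circle(B,10.00) ∩ circle(D,6.00): a=9.3306, h=3.5971
  candidates: C₊=(7.9927,4.4786) cross=16.289; C₋=(9.4206,-2.5724) cross=-16.289
  mode + wants cross > 0 → take C=(7.9927,4.4786) (cross=16.289)
ex = (C−B)/|BC| = (0.8431,0.5377); ey = (-0.5377,0.8431)
P = B + -0.68·ex + 2.02·ey = (-2.0979,0.4386)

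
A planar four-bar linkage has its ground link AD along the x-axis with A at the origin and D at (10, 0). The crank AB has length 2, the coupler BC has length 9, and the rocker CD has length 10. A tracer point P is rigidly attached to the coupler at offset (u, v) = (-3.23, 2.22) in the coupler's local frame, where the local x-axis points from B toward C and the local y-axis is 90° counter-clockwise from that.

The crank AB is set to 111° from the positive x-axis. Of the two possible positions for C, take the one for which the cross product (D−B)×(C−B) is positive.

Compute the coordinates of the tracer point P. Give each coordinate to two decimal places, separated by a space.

A=(0,0), D=(10.00,0)
B = A + 2.00·(cos111°, sin111°) = (-0.7167, 1.8672)
|BD| = 10.8782
circle(B,9.00) ∩ circle(D,10.00): a=4.5658, h=7.7559
  candidates: C₊=(5.1125,8.7243) cross=84.370; C₋=(2.4500,-6.5573) cross=-84.370
  mode + wants cross > 0 → take C=(5.1125,8.7243) (cross=84.370)
ex = (C−B)/|BC| = (0.6477,0.7619); ey = (-0.7619,0.6477)
P = B + -3.23·ex + 2.22·ey = (-4.5002,0.8441)

-4.50 0.84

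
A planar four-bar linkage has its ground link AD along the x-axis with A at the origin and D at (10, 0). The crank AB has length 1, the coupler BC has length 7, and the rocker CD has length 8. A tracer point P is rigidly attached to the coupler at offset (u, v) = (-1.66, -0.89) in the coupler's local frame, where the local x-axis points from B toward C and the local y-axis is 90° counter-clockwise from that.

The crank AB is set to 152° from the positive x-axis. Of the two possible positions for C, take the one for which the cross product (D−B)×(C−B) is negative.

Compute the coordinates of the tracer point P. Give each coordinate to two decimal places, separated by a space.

A=(0,0), D=(10.00,0)
B = A + 1.00·(cos152°, sin152°) = (-0.8829, 0.4695)
|BD| = 10.8931
circle(B,7.00) ∩ circle(D,8.00): a=4.7580, h=5.1343
  candidates: C₊=(4.0919,5.3940) cross=55.928; C₋=(3.6494,-4.8651) cross=-55.928
  mode - wants cross < 0 → take C=(3.6494,-4.8651) (cross=-55.928)
ex = (C−B)/|BC| = (0.6475,-0.7621); ey = (0.7621,0.6475)
P = B + -1.66·ex + -0.89·ey = (-2.6360,1.1583)

-2.64 1.16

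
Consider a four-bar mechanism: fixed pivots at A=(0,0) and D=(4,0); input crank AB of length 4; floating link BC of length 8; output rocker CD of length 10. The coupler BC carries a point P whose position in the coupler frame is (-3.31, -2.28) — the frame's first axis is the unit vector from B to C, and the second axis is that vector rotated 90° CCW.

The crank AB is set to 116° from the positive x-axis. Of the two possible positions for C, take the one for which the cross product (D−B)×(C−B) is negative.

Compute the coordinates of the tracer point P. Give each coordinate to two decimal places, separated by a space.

A=(0,0), D=(4.00,0)
B = A + 4.00·(cos116°, sin116°) = (-1.7535, 3.5952)
|BD| = 6.7844
circle(B,8.00) ∩ circle(D,10.00): a=0.7390, h=7.9658
  candidates: C₊=(3.0945,9.9589) cross=54.043; C₋=(-5.3480,-3.5518) cross=-54.043
  mode - wants cross < 0 → take C=(-5.3480,-3.5518) (cross=-54.043)
ex = (C−B)/|BC| = (-0.4493,-0.8934); ey = (0.8934,-0.4493)
P = B + -3.31·ex + -2.28·ey = (-2.3032,7.5767)

-2.30 7.58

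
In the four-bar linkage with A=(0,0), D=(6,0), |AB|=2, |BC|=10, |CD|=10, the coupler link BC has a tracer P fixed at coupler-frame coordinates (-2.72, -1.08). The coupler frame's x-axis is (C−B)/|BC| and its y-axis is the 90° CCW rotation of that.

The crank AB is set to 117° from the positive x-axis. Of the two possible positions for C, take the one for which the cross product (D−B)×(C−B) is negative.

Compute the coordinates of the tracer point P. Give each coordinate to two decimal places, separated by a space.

-2.29 4.36

A=(0,0), D=(6.00,0)
B = A + 2.00·(cos117°, sin117°) = (-0.9080, 1.7820)
|BD| = 7.1341
circle(B,10.00) ∩ circle(D,10.00): a=3.5671, h=9.3422
  candidates: C₊=(4.8796,9.9370) cross=66.648; C₋=(0.2125,-8.1550) cross=-66.648
  mode - wants cross < 0 → take C=(0.2125,-8.1550) (cross=-66.648)
ex = (C−B)/|BC| = (0.1120,-0.9937); ey = (0.9937,0.1120)
P = B + -2.72·ex + -1.08·ey = (-2.2859,4.3639)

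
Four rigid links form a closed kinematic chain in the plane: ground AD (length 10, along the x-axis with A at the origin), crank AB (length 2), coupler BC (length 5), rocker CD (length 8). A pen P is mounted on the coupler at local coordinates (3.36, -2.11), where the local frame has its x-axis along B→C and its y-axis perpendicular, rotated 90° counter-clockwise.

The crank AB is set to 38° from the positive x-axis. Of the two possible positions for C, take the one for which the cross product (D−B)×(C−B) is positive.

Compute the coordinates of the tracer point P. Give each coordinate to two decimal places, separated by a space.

A=(0,0), D=(10.00,0)
B = A + 2.00·(cos38°, sin38°) = (1.5760, 1.2313)
|BD| = 8.5135
circle(B,5.00) ∩ circle(D,8.00): a=1.9663, h=4.5972
  candidates: C₊=(4.1865,5.4958) cross=39.138; C₋=(2.8567,-3.6019) cross=-39.138
  mode + wants cross > 0 → take C=(4.1865,5.4958) (cross=39.138)
ex = (C−B)/|BC| = (0.5221,0.8529); ey = (-0.8529,0.5221)
P = B + 3.36·ex + -2.11·ey = (5.1299,2.9954)

5.13 3.00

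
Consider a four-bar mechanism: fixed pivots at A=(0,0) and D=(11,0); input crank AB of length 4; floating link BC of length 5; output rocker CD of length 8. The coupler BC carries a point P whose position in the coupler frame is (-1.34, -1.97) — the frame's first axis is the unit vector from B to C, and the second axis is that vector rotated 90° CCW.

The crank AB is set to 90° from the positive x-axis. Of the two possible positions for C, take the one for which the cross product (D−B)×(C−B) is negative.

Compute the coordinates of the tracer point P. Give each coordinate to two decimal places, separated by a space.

-2.38 3.89

A=(0,0), D=(11.00,0)
B = A + 4.00·(cos90°, sin90°) = (0.0000, 4.0000)
|BD| = 11.7047
circle(B,5.00) ∩ circle(D,8.00): a=4.1864, h=2.7339
  candidates: C₊=(4.8686,5.1387) cross=32.000; C₋=(3.0000,0.0000) cross=-32.000
  mode - wants cross < 0 → take C=(3.0000,0.0000) (cross=-32.000)
ex = (C−B)/|BC| = (0.6000,-0.8000); ey = (0.8000,0.6000)
P = B + -1.34·ex + -1.97·ey = (-2.3800,3.8900)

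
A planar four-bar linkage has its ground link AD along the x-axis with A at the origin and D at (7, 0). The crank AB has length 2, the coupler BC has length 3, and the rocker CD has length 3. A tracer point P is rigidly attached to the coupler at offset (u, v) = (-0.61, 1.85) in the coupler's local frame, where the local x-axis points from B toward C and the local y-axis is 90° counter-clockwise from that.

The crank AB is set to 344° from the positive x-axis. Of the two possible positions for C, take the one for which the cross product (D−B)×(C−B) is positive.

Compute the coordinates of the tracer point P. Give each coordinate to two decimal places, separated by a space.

A=(0,0), D=(7.00,0)
B = A + 2.00·(cos344°, sin344°) = (1.9225, -0.5513)
|BD| = 5.1073
circle(B,3.00) ∩ circle(D,3.00): a=2.5537, h=1.5744
  candidates: C₊=(4.2913,1.2896) cross=8.041; C₋=(4.6312,-1.8409) cross=-8.041
  mode + wants cross > 0 → take C=(4.2913,1.2896) (cross=8.041)
ex = (C−B)/|BC| = (0.7896,0.6136); ey = (-0.6136,0.7896)
P = B + -0.61·ex + 1.85·ey = (0.3057,0.5352)

0.31 0.54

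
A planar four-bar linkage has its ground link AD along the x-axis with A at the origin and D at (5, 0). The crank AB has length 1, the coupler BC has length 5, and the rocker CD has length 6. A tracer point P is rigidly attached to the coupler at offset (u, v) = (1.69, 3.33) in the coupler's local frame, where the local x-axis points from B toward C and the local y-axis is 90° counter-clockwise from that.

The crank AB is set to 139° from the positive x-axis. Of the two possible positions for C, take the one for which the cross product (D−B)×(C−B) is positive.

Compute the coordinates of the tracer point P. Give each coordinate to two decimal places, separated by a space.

-2.83 3.76

A=(0,0), D=(5.00,0)
B = A + 1.00·(cos139°, sin139°) = (-0.7547, 0.6561)
|BD| = 5.7920
circle(B,5.00) ∩ circle(D,6.00): a=1.9464, h=4.6056
  candidates: C₊=(1.7008,5.0115) cross=26.676; C₋=(0.6575,-4.1404) cross=-26.676
  mode + wants cross > 0 → take C=(1.7008,5.0115) (cross=26.676)
ex = (C−B)/|BC| = (0.4911,0.8711); ey = (-0.8711,0.4911)
P = B + 1.69·ex + 3.33·ey = (-2.8255,3.7636)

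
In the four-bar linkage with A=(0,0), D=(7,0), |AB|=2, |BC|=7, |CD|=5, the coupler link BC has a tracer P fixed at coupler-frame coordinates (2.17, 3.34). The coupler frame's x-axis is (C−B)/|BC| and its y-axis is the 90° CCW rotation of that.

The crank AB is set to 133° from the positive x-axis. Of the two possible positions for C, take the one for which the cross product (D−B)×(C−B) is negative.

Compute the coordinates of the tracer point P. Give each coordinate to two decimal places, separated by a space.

2.55 2.22

A=(0,0), D=(7.00,0)
B = A + 2.00·(cos133°, sin133°) = (-1.3640, 1.4627)
|BD| = 8.4909
circle(B,7.00) ∩ circle(D,5.00): a=5.6587, h=4.1205
  candidates: C₊=(4.9200,4.5468) cross=34.987; C₋=(3.5003,-3.5710) cross=-34.987
  mode - wants cross < 0 → take C=(3.5003,-3.5710) (cross=-34.987)
ex = (C−B)/|BC| = (0.6949,-0.7191); ey = (0.7191,0.6949)
P = B + 2.17·ex + 3.34·ey = (2.5457,2.2232)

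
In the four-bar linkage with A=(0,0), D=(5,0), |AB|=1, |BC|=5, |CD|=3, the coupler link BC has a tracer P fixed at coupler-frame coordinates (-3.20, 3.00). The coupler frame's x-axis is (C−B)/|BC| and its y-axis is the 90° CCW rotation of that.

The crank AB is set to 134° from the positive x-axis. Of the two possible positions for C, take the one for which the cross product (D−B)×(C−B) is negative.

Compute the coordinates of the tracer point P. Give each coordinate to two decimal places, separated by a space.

A=(0,0), D=(5.00,0)
B = A + 1.00·(cos134°, sin134°) = (-0.6947, 0.7193)
|BD| = 5.7399
circle(B,5.00) ∩ circle(D,3.00): a=4.2637, h=2.6117
  candidates: C₊=(3.8627,2.7761) cross=14.991; C₋=(3.2081,-2.4061) cross=-14.991
  mode - wants cross < 0 → take C=(3.2081,-2.4061) (cross=-14.991)
ex = (C−B)/|BC| = (0.7806,-0.6251); ey = (0.6251,0.7806)
P = B + -3.20·ex + 3.00·ey = (-1.3172,5.0613)

-1.32 5.06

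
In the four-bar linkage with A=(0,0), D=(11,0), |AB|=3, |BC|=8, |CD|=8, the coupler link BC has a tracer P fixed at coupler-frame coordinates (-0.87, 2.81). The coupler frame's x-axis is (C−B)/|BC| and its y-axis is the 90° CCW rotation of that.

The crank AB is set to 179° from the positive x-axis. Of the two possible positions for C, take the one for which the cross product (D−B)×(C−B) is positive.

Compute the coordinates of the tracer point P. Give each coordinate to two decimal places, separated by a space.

A=(0,0), D=(11.00,0)
B = A + 3.00·(cos179°, sin179°) = (-2.9995, 0.0524)
|BD| = 13.9996
circle(B,8.00) ∩ circle(D,8.00): a=6.9998, h=3.8733
  candidates: C₊=(4.0147,3.8995) cross=54.225; C₋=(3.9857,-3.8471) cross=-54.225
  mode + wants cross > 0 → take C=(4.0147,3.8995) (cross=54.225)
ex = (C−B)/|BC| = (0.8768,0.4809); ey = (-0.4809,0.8768)
P = B + -0.87·ex + 2.81·ey = (-5.1136,2.0977)

-5.11 2.10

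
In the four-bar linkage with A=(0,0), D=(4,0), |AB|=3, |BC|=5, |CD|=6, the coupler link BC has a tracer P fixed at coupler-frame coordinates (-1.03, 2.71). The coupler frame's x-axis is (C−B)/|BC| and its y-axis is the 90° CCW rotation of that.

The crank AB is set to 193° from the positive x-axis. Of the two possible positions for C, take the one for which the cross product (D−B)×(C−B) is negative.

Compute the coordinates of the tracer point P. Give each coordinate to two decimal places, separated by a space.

-1.43 1.81

A=(0,0), D=(4.00,0)
B = A + 3.00·(cos193°, sin193°) = (-2.9231, -0.6749)
|BD| = 6.9559
circle(B,5.00) ∩ circle(D,6.00): a=2.6873, h=4.2165
  candidates: C₊=(-0.6576,3.7824) cross=29.329; C₋=(0.1606,-4.6107) cross=-29.329
  mode - wants cross < 0 → take C=(0.1606,-4.6107) (cross=-29.329)
ex = (C−B)/|BC| = (0.6167,-0.7872); ey = (0.7872,0.6167)
P = B + -1.03·ex + 2.71·ey = (-1.4251,1.8073)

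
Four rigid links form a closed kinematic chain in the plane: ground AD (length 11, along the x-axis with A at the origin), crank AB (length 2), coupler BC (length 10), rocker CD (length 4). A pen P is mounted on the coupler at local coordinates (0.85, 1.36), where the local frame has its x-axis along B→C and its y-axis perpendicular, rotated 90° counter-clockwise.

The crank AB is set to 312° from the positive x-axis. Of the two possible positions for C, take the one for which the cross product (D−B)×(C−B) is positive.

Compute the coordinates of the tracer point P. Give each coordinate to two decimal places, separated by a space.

A=(0,0), D=(11.00,0)
B = A + 2.00·(cos312°, sin312°) = (1.3383, -1.4863)
|BD| = 9.7754
circle(B,10.00) ∩ circle(D,4.00): a=9.1842, h=3.9561
  candidates: C₊=(9.8142,3.8202) cross=38.672; C₋=(11.0172,-4.0000) cross=-38.672
  mode + wants cross > 0 → take C=(9.8142,3.8202) (cross=38.672)
ex = (C−B)/|BC| = (0.8476,0.5306); ey = (-0.5306,0.8476)
P = B + 0.85·ex + 1.36·ey = (1.3370,0.1175)

1.34 0.12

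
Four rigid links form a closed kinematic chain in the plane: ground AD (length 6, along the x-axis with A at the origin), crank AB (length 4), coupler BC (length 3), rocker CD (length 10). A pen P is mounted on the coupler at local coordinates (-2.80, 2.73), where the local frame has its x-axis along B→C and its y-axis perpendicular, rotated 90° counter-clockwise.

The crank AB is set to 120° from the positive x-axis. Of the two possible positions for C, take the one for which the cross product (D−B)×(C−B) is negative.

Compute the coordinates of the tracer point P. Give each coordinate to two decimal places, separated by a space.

1.89 3.85

A=(0,0), D=(6.00,0)
B = A + 4.00·(cos120°, sin120°) = (-2.0000, 3.4641)
|BD| = 8.7178
circle(B,3.00) ∩ circle(D,10.00): a=-0.8603, h=2.8740
  candidates: C₊=(-1.6475,6.4433) cross=25.055; C₋=(-3.9315,1.1686) cross=-25.055
  mode - wants cross < 0 → take C=(-3.9315,1.1686) (cross=-25.055)
ex = (C−B)/|BC| = (-0.6438,-0.7652); ey = (0.7652,-0.6438)
P = B + -2.80·ex + 2.73·ey = (1.8916,3.8489)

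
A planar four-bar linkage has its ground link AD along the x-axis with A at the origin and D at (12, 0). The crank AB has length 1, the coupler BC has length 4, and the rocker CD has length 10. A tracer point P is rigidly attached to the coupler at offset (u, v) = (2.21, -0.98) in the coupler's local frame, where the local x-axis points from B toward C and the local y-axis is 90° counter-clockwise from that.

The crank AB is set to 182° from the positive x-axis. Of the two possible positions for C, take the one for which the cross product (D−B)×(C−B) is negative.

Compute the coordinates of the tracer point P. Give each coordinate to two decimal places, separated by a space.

A=(0,0), D=(12.00,0)
B = A + 1.00·(cos182°, sin182°) = (-0.9994, -0.0349)
|BD| = 12.9994
circle(B,4.00) ∩ circle(D,10.00): a=3.2688, h=2.3054
  candidates: C₊=(2.2632,2.2793) cross=29.969; C₋=(2.2756,-2.3315) cross=-29.969
  mode - wants cross < 0 → take C=(2.2756,-2.3315) (cross=-29.969)
ex = (C−B)/|BC| = (0.8187,-0.5742); ey = (0.5742,0.8187)
P = B + 2.21·ex + -0.98·ey = (0.2474,-2.1062)

0.25 -2.11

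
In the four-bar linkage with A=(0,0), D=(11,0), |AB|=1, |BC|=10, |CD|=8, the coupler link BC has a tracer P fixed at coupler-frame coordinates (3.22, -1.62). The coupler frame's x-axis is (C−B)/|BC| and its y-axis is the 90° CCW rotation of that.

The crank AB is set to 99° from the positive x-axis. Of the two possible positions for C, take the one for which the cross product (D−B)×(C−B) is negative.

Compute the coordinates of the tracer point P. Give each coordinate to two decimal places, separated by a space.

A=(0,0), D=(11.00,0)
B = A + 1.00·(cos99°, sin99°) = (-0.1564, 0.9877)
|BD| = 11.2001
circle(B,10.00) ∩ circle(D,8.00): a=7.2072, h=6.9323
  candidates: C₊=(7.6340,7.2574) cross=77.642; C₋=(6.4113,-6.5532) cross=-77.642
  mode - wants cross < 0 → take C=(6.4113,-6.5532) (cross=-77.642)
ex = (C−B)/|BC| = (0.6568,-0.7541); ey = (0.7541,0.6568)
P = B + 3.22·ex + -1.62·ey = (0.7368,-2.5044)

0.74 -2.50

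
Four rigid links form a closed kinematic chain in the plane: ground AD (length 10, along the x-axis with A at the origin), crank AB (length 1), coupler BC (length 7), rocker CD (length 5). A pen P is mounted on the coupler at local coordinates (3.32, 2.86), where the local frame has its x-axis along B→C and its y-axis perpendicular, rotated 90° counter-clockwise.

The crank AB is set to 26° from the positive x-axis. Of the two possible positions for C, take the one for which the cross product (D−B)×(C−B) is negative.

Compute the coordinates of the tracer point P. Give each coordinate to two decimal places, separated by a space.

5.26 0.82

A=(0,0), D=(10.00,0)
B = A + 1.00·(cos26°, sin26°) = (0.8988, 0.4384)
|BD| = 9.1118
circle(B,7.00) ∩ circle(D,5.00): a=5.8729, h=3.8091
  candidates: C₊=(6.9481,3.9606) cross=34.708; C₋=(6.5816,-3.6489) cross=-34.708
  mode - wants cross < 0 → take C=(6.5816,-3.6489) (cross=-34.708)
ex = (C−B)/|BC| = (0.8118,-0.5839); ey = (0.5839,0.8118)
P = B + 3.32·ex + 2.86·ey = (5.2640,0.8217)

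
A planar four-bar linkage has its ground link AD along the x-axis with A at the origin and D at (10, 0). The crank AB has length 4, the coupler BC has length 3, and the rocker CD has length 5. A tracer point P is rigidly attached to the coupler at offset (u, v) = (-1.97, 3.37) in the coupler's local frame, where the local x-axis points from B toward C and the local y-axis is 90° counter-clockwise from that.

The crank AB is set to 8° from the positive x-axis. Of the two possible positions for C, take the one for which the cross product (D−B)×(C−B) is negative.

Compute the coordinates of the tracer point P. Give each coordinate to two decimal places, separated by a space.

A=(0,0), D=(10.00,0)
B = A + 4.00·(cos8°, sin8°) = (3.9611, 0.5567)
|BD| = 6.0645
circle(B,3.00) ∩ circle(D,5.00): a=1.7131, h=2.4628
  candidates: C₊=(5.8930,2.8518) cross=14.936; C₋=(5.4409,-2.0529) cross=-14.936
  mode - wants cross < 0 → take C=(5.4409,-2.0529) (cross=-14.936)
ex = (C−B)/|BC| = (0.4933,-0.8699); ey = (0.8699,0.4933)
P = B + -1.97·ex + 3.37·ey = (5.9208,3.9327)

5.92 3.93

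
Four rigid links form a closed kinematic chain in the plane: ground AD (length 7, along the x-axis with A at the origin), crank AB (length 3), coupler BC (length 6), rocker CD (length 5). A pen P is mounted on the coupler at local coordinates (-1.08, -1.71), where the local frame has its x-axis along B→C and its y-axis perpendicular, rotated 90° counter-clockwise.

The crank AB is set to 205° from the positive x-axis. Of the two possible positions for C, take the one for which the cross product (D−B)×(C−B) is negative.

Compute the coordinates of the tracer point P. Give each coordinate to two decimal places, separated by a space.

A=(0,0), D=(7.00,0)
B = A + 3.00·(cos205°, sin205°) = (-2.7189, -1.2679)
|BD| = 9.8013
circle(B,6.00) ∩ circle(D,5.00): a=5.4618, h=2.4837
  candidates: C₊=(2.3757,1.9015) cross=24.344; C₋=(3.0183,-3.0242) cross=-24.344
  mode - wants cross < 0 → take C=(3.0183,-3.0242) (cross=-24.344)
ex = (C−B)/|BC| = (0.9562,-0.2927); ey = (0.2927,0.9562)
P = B + -1.08·ex + -1.71·ey = (-4.2522,-2.5868)

-4.25 -2.59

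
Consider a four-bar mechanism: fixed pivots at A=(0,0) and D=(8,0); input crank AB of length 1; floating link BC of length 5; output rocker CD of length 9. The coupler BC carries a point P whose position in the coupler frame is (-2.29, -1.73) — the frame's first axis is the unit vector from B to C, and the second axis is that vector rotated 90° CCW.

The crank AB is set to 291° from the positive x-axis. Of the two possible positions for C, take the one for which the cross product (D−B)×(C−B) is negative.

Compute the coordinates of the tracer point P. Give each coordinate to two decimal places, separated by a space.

-1.72 1.04

A=(0,0), D=(8.00,0)
B = A + 1.00·(cos291°, sin291°) = (0.3584, -0.9336)
|BD| = 7.6984
circle(B,5.00) ∩ circle(D,9.00): a=0.2121, h=4.9955
  candidates: C₊=(-0.0369,4.0508) cross=38.458; C₋=(1.1747,-5.8665) cross=-38.458
  mode - wants cross < 0 → take C=(1.1747,-5.8665) (cross=-38.458)
ex = (C−B)/|BC| = (0.1633,-0.9866); ey = (0.9866,0.1633)
P = B + -2.29·ex + -1.73·ey = (-1.7223,1.0432)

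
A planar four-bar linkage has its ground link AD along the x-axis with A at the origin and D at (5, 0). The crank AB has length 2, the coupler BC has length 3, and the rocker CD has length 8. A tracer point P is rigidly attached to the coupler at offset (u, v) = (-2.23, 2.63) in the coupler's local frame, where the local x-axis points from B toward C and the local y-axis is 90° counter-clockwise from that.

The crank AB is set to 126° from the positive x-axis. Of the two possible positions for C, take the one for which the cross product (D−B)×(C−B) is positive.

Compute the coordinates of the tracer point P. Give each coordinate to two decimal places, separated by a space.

-3.51 -0.92

A=(0,0), D=(5.00,0)
B = A + 2.00·(cos126°, sin126°) = (-1.1756, 1.6180)
|BD| = 6.3840
circle(B,3.00) ∩ circle(D,8.00): a=-1.1156, h=2.7848
  candidates: C₊=(-1.5489,4.5947) cross=17.779; C₋=(-2.9606,-0.7931) cross=-17.779
  mode + wants cross > 0 → take C=(-1.5489,4.5947) (cross=17.779)
ex = (C−B)/|BC| = (-0.1245,0.9922); ey = (-0.9922,-0.1245)
P = B + -2.23·ex + 2.63·ey = (-3.5076,-0.9220)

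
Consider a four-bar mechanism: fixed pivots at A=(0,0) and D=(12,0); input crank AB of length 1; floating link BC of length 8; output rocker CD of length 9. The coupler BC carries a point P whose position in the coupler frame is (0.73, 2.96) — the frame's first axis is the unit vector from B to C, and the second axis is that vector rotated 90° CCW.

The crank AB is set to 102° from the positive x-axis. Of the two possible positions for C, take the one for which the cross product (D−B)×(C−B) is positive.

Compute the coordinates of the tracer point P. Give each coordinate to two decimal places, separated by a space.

A=(0,0), D=(12.00,0)
B = A + 1.00·(cos102°, sin102°) = (-0.2079, 0.9781)
|BD| = 12.2470
circle(B,8.00) ∩ circle(D,9.00): a=5.4295, h=5.8754
  candidates: C₊=(5.6735,6.4012) cross=71.957; C₋=(4.7350,-5.3122) cross=-71.957
  mode + wants cross > 0 → take C=(5.6735,6.4012) (cross=71.957)
ex = (C−B)/|BC| = (0.7352,0.6779); ey = (-0.6779,0.7352)
P = B + 0.73·ex + 2.96·ey = (-1.6778,3.6491)

-1.68 3.65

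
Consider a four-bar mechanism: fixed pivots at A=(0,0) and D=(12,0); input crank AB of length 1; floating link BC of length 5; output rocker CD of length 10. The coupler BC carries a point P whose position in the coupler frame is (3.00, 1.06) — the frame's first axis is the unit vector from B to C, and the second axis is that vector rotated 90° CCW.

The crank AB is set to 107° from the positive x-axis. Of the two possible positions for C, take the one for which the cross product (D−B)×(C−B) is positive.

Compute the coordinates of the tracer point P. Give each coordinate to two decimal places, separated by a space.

0.98 3.87

A=(0,0), D=(12.00,0)
B = A + 1.00·(cos107°, sin107°) = (-0.2924, 0.9563)
|BD| = 12.3295
circle(B,5.00) ∩ circle(D,10.00): a=3.1233, h=3.9045
  candidates: C₊=(3.1243,4.6068) cross=48.141; C₋=(2.5187,-3.1787) cross=-48.141
  mode + wants cross > 0 → take C=(3.1243,4.6068) (cross=48.141)
ex = (C−B)/|BC| = (0.6833,0.7301); ey = (-0.7301,0.6833)
P = B + 3.00·ex + 1.06·ey = (0.9837,3.8709)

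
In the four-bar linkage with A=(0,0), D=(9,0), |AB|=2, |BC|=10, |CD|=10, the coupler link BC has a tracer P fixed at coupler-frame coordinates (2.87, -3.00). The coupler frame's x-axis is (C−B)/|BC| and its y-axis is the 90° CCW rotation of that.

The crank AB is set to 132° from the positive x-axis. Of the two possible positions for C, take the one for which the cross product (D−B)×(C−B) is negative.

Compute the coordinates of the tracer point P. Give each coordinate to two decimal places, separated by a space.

-2.96 -2.34

A=(0,0), D=(9.00,0)
B = A + 2.00·(cos132°, sin132°) = (-1.3383, 1.4863)
|BD| = 10.4446
circle(B,10.00) ∩ circle(D,10.00): a=5.2223, h=8.5281
  candidates: C₊=(5.0444,9.1844) cross=89.072; C₋=(2.6173,-7.6981) cross=-89.072
  mode - wants cross < 0 → take C=(2.6173,-7.6981) (cross=-89.072)
ex = (C−B)/|BC| = (0.3956,-0.9184); ey = (0.9184,0.3956)
P = B + 2.87·ex + -3.00·ey = (-2.9583,-2.3363)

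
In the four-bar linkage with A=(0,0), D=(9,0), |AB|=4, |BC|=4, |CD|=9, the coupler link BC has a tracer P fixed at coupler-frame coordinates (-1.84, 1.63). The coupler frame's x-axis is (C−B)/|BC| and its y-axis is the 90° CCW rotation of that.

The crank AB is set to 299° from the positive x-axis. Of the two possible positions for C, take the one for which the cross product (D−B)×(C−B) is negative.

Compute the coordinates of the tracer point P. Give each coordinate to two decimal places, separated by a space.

2.69 -1.16

A=(0,0), D=(9.00,0)
B = A + 4.00·(cos299°, sin299°) = (1.9392, -3.4985)
|BD| = 7.8800
circle(B,4.00) ∩ circle(D,9.00): a=-0.1844, h=3.9957
  candidates: C₊=(0.0000,0.0000) cross=31.486; C₋=(3.5480,-7.1607) cross=-31.486
  mode - wants cross < 0 → take C=(3.5480,-7.1607) (cross=-31.486)
ex = (C−B)/|BC| = (0.4022,-0.9156); ey = (0.9156,0.4022)
P = B + -1.84·ex + 1.63·ey = (2.6916,-1.1583)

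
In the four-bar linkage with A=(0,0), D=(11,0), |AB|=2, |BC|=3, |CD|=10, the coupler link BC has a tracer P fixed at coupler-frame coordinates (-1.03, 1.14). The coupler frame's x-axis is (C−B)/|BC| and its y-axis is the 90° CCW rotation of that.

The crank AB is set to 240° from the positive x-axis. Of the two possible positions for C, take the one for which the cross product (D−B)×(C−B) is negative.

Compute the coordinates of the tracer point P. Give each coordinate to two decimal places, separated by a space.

-1.28 -0.22

A=(0,0), D=(11.00,0)
B = A + 2.00·(cos240°, sin240°) = (-1.0000, -1.7321)
|BD| = 12.1244
circle(B,3.00) ∩ circle(D,10.00): a=2.3094, h=1.9149
  candidates: C₊=(1.0122,0.4931) cross=23.216; C₋=(1.5593,-3.2974) cross=-23.216
  mode - wants cross < 0 → take C=(1.5593,-3.2974) (cross=-23.216)
ex = (C−B)/|BC| = (0.8531,-0.5218); ey = (0.5218,0.8531)
P = B + -1.03·ex + 1.14·ey = (-1.2839,-0.2221)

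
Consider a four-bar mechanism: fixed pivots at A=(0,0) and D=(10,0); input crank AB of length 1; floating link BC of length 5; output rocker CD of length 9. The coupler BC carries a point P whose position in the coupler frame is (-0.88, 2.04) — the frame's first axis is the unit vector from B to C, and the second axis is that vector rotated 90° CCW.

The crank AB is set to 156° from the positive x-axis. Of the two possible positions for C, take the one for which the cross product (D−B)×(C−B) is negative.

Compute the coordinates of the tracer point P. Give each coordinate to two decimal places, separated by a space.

A=(0,0), D=(10.00,0)
B = A + 1.00·(cos156°, sin156°) = (-0.9135, 0.4067)
|BD| = 10.9211
circle(B,5.00) ∩ circle(D,9.00): a=2.8967, h=4.0754
  candidates: C₊=(2.1329,4.3714) cross=44.508; C₋=(1.8294,-3.7737) cross=-44.508
  mode - wants cross < 0 → take C=(1.8294,-3.7737) (cross=-44.508)
ex = (C−B)/|BC| = (0.5486,-0.8361); ey = (0.8361,0.5486)
P = B + -0.88·ex + 2.04·ey = (0.3093,2.2616)

0.31 2.26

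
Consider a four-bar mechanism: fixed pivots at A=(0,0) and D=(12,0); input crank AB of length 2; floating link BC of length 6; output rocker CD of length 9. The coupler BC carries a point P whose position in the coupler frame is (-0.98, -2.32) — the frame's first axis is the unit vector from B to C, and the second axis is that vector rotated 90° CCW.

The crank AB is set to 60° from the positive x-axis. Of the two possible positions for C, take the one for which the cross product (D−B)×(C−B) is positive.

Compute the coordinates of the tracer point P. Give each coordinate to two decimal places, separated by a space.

1.94 -0.60

A=(0,0), D=(12.00,0)
B = A + 2.00·(cos60°, sin60°) = (1.0000, 1.7321)
|BD| = 11.1355
circle(B,6.00) ∩ circle(D,9.00): a=3.5472, h=4.8391
  candidates: C₊=(5.2567,5.9606) cross=53.886; C₋=(3.7513,-3.5999) cross=-53.886
  mode + wants cross > 0 → take C=(5.2567,5.9606) (cross=53.886)
ex = (C−B)/|BC| = (0.7095,0.7048); ey = (-0.7048,0.7095)
P = B + -0.98·ex + -2.32·ey = (1.9398,-0.6045)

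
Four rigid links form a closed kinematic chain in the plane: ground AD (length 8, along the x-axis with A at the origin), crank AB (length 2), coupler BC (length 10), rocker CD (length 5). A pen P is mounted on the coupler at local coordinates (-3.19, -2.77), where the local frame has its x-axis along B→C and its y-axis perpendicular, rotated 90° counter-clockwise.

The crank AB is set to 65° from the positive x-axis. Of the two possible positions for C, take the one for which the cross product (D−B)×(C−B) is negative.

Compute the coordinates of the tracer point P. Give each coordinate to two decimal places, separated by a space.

A=(0,0), D=(8.00,0)
B = A + 2.00·(cos65°, sin65°) = (0.8452, 1.8126)
|BD| = 7.3808
circle(B,10.00) ∩ circle(D,5.00): a=8.7711, h=4.8028
  candidates: C₊=(10.5273,4.3143) cross=35.449; C₋=(8.1683,-4.9972) cross=-35.449
  mode - wants cross < 0 → take C=(8.1683,-4.9972) (cross=-35.449)
ex = (C−B)/|BC| = (0.7323,-0.6810); ey = (0.6810,0.7323)
P = B + -3.19·ex + -2.77·ey = (-3.3771,1.9565)

-3.38 1.96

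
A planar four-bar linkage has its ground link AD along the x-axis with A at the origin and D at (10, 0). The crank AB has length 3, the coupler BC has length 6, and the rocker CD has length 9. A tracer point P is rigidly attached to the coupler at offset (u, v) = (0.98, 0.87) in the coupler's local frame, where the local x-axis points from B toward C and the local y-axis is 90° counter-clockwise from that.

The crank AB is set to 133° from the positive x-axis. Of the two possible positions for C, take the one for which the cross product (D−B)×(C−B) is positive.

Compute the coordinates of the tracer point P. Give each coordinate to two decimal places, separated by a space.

A=(0,0), D=(10.00,0)
B = A + 3.00·(cos133°, sin133°) = (-2.0460, 2.1941)
|BD| = 12.2442
circle(B,6.00) ∩ circle(D,9.00): a=4.2845, h=4.2004
  candidates: C₊=(2.9218,5.5587) cross=51.430; C₋=(1.4165,-2.7061) cross=-51.430
  mode + wants cross > 0 → take C=(2.9218,5.5587) (cross=51.430)
ex = (C−B)/|BC| = (0.8280,0.5608); ey = (-0.5608,0.8280)
P = B + 0.98·ex + 0.87·ey = (-1.7225,3.4640)

-1.72 3.46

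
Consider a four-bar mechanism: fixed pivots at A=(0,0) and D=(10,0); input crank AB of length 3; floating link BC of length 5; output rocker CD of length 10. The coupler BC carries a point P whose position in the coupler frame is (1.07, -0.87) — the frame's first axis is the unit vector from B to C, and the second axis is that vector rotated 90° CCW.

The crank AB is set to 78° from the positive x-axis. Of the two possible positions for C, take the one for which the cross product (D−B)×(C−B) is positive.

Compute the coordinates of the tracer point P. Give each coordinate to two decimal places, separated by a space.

A=(0,0), D=(10.00,0)
B = A + 3.00·(cos78°, sin78°) = (0.6237, 2.9344)
|BD| = 9.8247
circle(B,5.00) ∩ circle(D,10.00): a=1.0955, h=4.8785
  candidates: C₊=(3.1263,7.2631) cross=47.930; C₋=(0.2121,-2.0486) cross=-47.930
  mode + wants cross > 0 → take C=(3.1263,7.2631) (cross=47.930)
ex = (C−B)/|BC| = (0.5005,0.8657); ey = (-0.8657,0.5005)
P = B + 1.07·ex + -0.87·ey = (1.9125,3.4253)

1.91 3.43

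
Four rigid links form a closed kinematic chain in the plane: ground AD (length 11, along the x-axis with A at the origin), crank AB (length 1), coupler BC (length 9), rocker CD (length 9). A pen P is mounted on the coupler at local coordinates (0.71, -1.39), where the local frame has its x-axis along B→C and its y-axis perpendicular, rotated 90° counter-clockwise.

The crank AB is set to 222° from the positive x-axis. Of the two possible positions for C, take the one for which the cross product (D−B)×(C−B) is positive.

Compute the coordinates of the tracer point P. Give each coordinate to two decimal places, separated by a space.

A=(0,0), D=(11.00,0)
B = A + 1.00·(cos222°, sin222°) = (-0.7431, -0.6691)
|BD| = 11.7622
circle(B,9.00) ∩ circle(D,9.00): a=5.8811, h=6.8127
  candidates: C₊=(4.7409,6.4671) cross=80.132; C₋=(5.5160,-7.1362) cross=-80.132
  mode + wants cross > 0 → take C=(4.7409,6.4671) (cross=80.132)
ex = (C−B)/|BC| = (0.6093,0.7929); ey = (-0.7929,0.6093)
P = B + 0.71·ex + -1.39·ey = (0.7916,-0.9531)

0.79 -0.95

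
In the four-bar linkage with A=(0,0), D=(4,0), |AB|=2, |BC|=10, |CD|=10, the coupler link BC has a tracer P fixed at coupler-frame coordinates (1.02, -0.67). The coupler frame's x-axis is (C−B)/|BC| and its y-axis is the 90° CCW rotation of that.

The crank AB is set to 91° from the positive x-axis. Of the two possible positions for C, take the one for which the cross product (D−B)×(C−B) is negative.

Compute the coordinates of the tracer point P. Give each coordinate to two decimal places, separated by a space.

-0.92 1.16

A=(0,0), D=(4.00,0)
B = A + 2.00·(cos91°, sin91°) = (-0.0349, 1.9997)
|BD| = 4.5032
circle(B,10.00) ∩ circle(D,10.00): a=2.2516, h=9.7432
  candidates: C₊=(6.3091,9.7298) cross=43.876; C₋=(-2.3440,-7.7301) cross=-43.876
  mode - wants cross < 0 → take C=(-2.3440,-7.7301) (cross=-43.876)
ex = (C−B)/|BC| = (-0.2309,-0.9730); ey = (0.9730,-0.2309)
P = B + 1.02·ex + -0.67·ey = (-0.9223,1.1620)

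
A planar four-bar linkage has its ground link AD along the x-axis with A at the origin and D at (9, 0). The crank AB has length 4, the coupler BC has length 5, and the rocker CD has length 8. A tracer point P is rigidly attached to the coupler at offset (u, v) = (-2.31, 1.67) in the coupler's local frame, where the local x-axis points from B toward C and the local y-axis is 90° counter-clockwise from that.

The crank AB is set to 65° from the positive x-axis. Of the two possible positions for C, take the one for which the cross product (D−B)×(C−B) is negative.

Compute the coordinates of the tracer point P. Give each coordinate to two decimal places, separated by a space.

3.62 5.73

A=(0,0), D=(9.00,0)
B = A + 4.00·(cos65°, sin65°) = (1.6905, 3.6252)
|BD| = 8.1591
circle(B,5.00) ∩ circle(D,8.00): a=1.6896, h=4.7059
  candidates: C₊=(5.2950,7.0904) cross=38.396; C₋=(1.1133,-1.3413) cross=-38.396
  mode - wants cross < 0 → take C=(1.1133,-1.3413) (cross=-38.396)
ex = (C−B)/|BC| = (-0.1154,-0.9933); ey = (0.9933,-0.1154)
P = B + -2.31·ex + 1.67·ey = (3.6160,5.7270)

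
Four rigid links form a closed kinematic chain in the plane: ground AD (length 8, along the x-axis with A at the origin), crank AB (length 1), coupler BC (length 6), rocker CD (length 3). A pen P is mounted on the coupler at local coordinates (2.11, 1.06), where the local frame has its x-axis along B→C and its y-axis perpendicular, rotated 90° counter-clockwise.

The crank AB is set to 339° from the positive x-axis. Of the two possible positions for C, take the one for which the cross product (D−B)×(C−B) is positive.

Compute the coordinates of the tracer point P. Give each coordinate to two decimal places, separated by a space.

A=(0,0), D=(8.00,0)
B = A + 1.00·(cos339°, sin339°) = (0.9336, -0.3584)
|BD| = 7.0755
circle(B,6.00) ∩ circle(D,3.00): a=5.4457, h=2.5187
  candidates: C₊=(6.2448,2.4329) cross=17.821; C₋=(6.4999,-2.5980) cross=-17.821
  mode + wants cross > 0 → take C=(6.2448,2.4329) (cross=17.821)
ex = (C−B)/|BC| = (0.8852,0.4652); ey = (-0.4652,0.8852)
P = B + 2.11·ex + 1.06·ey = (2.3082,1.5615)

2.31 1.56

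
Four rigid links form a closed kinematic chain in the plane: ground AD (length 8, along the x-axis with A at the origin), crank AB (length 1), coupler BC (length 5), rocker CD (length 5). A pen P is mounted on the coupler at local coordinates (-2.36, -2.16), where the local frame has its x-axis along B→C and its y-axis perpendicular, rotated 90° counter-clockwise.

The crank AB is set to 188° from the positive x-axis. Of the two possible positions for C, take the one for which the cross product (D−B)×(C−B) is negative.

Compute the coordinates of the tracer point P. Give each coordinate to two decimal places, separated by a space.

A=(0,0), D=(8.00,0)
B = A + 1.00·(cos188°, sin188°) = (-0.9903, -0.1392)
|BD| = 8.9913
circle(B,5.00) ∩ circle(D,5.00): a=4.4957, h=2.1884
  candidates: C₊=(3.4710,2.1185) cross=19.676; C₋=(3.5387,-2.2577) cross=-19.676
  mode - wants cross < 0 → take C=(3.5387,-2.2577) (cross=-19.676)
ex = (C−B)/|BC| = (0.9058,-0.4237); ey = (0.4237,0.9058)
P = B + -2.36·ex + -2.16·ey = (-4.0432,-1.0958)

-4.04 -1.10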